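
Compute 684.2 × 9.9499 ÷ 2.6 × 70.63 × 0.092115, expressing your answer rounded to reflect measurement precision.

1.7 × 10^4

684.2 × 9.9499 ÷ 2.6 × 70.63 × 0.092115 = 17035.22996…
Multiplication/division keeps the fewest significant figures: 684.2 → 4 s.f., 9.9499 → 5 s.f., 2.6 → 2 s.f., 70.63 → 4 s.f., 0.092115 → 5 s.f.; limit is 2.
Rounded to 2 significant figures: 1.7 × 10^4.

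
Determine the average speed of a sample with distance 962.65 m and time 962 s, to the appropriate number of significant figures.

1.00 m/s

average speed = 962.65 m ÷ 962 s = 1.00067567568… m/s.
962.65 has 5 significant figures; 962 has 3.
Division/multiplication keeps the fewest: 3 significant figures.
Rounded: 1.00 m/s.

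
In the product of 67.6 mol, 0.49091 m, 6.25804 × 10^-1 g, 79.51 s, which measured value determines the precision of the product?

67.6 mol

67.6 mol → 3 s.f.; 0.49091 m → 5 s.f.; 6.25804 × 10^-1 g → 6 s.f.; 79.51 s → 4 s.f.
The fewest is 3 significant figures, from 67.6 mol.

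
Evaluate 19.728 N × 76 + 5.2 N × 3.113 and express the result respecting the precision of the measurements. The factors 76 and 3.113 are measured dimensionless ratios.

1.5 × 10^3 N

19.728 × 76 = 1499.328 → 1.5 × 10^3 N (2 s.f., last digit at the 10^2 place).
5.2 × 3.113 = 16.1876 → 16 N (2 s.f., last digit at the 10^0 place).
Sum: 1515.5156 N; keep the coarser place, 10^2.
Result: 1.5 × 10^3 N.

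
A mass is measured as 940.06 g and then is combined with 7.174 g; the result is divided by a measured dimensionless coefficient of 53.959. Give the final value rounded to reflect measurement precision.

17.555 g

940.06 g + 7.174 g = 947.234 g; the sum is limited to 2 decimal places (5 s.f.).
Carrying full precision, 947.234 ÷ 53.959 = 17.5546989381… g; 53.959 has 5 s.f., so the result keeps min(5, 5) = 5 s.f.
Rounded to 5 significant figures: 17.555 g.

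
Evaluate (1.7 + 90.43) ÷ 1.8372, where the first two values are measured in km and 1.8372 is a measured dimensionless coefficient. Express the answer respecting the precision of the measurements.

1.7 km + 90.43 km = 92.13 km; the sum is limited to 1 decimal place (3 s.f.).
Carrying full precision, 92.13 ÷ 1.8372 = 50.1469627694… km; 1.8372 has 5 s.f., so the result keeps min(3, 5) = 3 s.f.
Rounded to 3 significant figures: 50.1 km.

50.1 km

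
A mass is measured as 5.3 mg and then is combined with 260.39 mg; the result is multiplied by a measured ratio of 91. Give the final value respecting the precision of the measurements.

5.3 mg + 260.39 mg = 265.69 mg; the sum is limited to 1 decimal place (4 s.f.).
Carrying full precision, 265.69 × 91 = 24177.79 mg; 91 has 2 s.f., so the result keeps min(4, 2) = 2 s.f.
Rounded to 2 significant figures: 2.4 × 10^4 mg.

2.4 × 10^4 mg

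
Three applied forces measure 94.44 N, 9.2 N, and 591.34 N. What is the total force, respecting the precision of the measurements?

94.44 N + 9.2 N + 591.34 N = 694.98 N.
Addition/subtraction keeps the fewest decimal places: 94.44 → 2 decimal places, 9.2 → 1 decimal place, 591.34 → 2 decimal places; limit is 1.
Rounded to 1 decimal place: 6.950 × 10² N.

6.950 × 10² N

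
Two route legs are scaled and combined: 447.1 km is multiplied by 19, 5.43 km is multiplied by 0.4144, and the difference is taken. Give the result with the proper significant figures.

8.5 × 10³ km

447.1 × 19 = 8494.9 → 8.5 × 10³ km (2 s.f., last digit at the 10^2 place).
5.43 × 0.4144 = 2.250192 → 2.25 km (3 s.f., last digit at the 10^-2 place).
Difference: 8492.649808 km; keep the coarser place, 10^2.
Result: 8.5 × 10³ km.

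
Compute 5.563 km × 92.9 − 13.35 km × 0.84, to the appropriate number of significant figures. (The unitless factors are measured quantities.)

5.563 × 92.9 = 516.8027 → 5.17 × 10^2 km (3 s.f., last digit at the 10^0 place).
13.35 × 0.84 = 11.214 → 11 km (2 s.f., last digit at the 10^0 place).
Difference: 505.5887 km; keep the coarser place, 10^0.
Result: 506 km.

506 km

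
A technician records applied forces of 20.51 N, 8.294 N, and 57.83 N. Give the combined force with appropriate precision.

86.63 N

20.51 N + 8.294 N + 57.83 N = 86.634 N.
Addition/subtraction keeps the fewest decimal places: 20.51 → 2 decimal places, 8.294 → 3 decimal places, 57.83 → 2 decimal places; limit is 2.
Rounded to 2 decimal places: 86.63 N.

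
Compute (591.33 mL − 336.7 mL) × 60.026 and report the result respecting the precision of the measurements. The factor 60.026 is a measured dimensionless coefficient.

591.33 mL − 336.7 mL = 254.63 mL; the difference is limited to 1 decimal place (4 s.f.).
Carrying full precision, 254.63 × 60.026 = 15284.42038 mL; 60.026 has 5 s.f., so the result keeps min(4, 5) = 4 s.f.
Rounded to 4 significant figures: 1.528 × 10⁴ mL.

1.528 × 10⁴ mL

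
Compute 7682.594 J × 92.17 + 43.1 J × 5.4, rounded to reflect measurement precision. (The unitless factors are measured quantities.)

7.083 × 10^5 J

7682.594 × 92.17 = 708104.68898 → 7.081 × 10^5 J (4 s.f., last digit at the 10^2 place).
43.1 × 5.4 = 232.74 → 2.3 × 10^2 J (2 s.f., last digit at the 10^1 place).
Sum: 708337.42898 J; keep the coarser place, 10^2.
Result: 7.083 × 10^5 J.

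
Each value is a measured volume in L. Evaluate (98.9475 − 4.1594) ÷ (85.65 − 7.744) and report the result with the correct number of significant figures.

98.9475 − 4.1594 = 94.7881, limited to 4 d.p. → 6 s.f.; 85.65 − 7.744 = 77.906, limited to 2 d.p. → 4 s.f.
Carrying full precision, 94.7881 ÷ 77.906 = 1.21669832876…; keep min(6, 4) = 4 s.f.
Rounded to 4 significant figures: 1.217.

1.217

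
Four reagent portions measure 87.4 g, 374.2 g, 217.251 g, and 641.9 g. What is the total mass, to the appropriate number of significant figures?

1320.8 g

87.4 g + 374.2 g + 217.251 g + 641.9 g = 1320.751 g.
Addition/subtraction keeps the fewest decimal places: 87.4 → 1 decimal place, 374.2 → 1 decimal place, 217.251 → 3 decimal places, 641.9 → 1 decimal place; limit is 1.
Rounded to 1 decimal place: 1320.8 g.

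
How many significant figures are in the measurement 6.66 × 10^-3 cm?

6.66 × 10^-3: in scientific notation every digit of the coefficient is significant.

3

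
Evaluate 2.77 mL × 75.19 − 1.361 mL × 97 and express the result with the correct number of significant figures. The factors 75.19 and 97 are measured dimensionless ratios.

8 × 10^1 mL

2.77 × 75.19 = 208.2763 → 208 mL (3 s.f., last digit at the 10^0 place).
1.361 × 97 = 132.017 → 1.3 × 10^2 mL (2 s.f., last digit at the 10^1 place).
Difference: 76.2593 mL; keep the coarser place, 10^1.
Result: 8 × 10^1 mL.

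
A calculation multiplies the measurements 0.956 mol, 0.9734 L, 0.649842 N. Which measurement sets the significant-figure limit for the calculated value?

0.956 mol → 3 s.f.; 0.9734 L → 4 s.f.; 0.649842 N → 6 s.f.
The fewest is 3 significant figures, from 0.956 mol.

0.956 mol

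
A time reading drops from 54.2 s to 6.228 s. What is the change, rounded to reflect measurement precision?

54.2 s − 6.228 s = 47.972 s.
Addition/subtraction keeps the fewest decimal places: 54.2 → 1 decimal place, 6.228 → 3 decimal places; limit is 1.
Rounded to 1 decimal place: 48.0 s.

48.0 s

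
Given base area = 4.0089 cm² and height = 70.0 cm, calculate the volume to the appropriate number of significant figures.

volume = 4.0089 cm² × 70.0 cm = 280.623 cm³.
4.0089 has 5 significant figures; 70.0 has 3.
Division/multiplication keeps the fewest: 3 significant figures.
Rounded: 2.81 × 10^2 cm³.

2.81 × 10^2 cm³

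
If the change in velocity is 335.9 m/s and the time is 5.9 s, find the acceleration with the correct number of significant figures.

57 m/s²

acceleration = 335.9 m/s ÷ 5.9 s = 56.9322033898… m/s².
335.9 has 4 significant figures; 5.9 has 2.
Division/multiplication keeps the fewest: 2 significant figures.
Rounded: 57 m/s².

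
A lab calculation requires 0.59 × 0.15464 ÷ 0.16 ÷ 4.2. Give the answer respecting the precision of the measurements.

0.59 × 0.15464 ÷ 0.16 ÷ 4.2 = 0.135770238095…
Multiplication/division keeps the fewest significant figures: 0.59 → 2 s.f., 0.15464 → 5 s.f., 0.16 → 2 s.f., 4.2 → 2 s.f.; limit is 2.
Rounded to 2 significant figures: 0.14.

0.14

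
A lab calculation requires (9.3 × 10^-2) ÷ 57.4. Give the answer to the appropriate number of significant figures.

0.0016

(9.3 × 10^-2) ÷ 57.4 = 0.00162020905923…
Multiplication/division keeps the fewest significant figures: 9.3 × 10^-2 → 2 s.f., 57.4 → 3 s.f.; limit is 2.
Rounded to 2 significant figures: 0.0016.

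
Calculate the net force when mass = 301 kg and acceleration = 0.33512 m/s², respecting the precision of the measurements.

net force = 301 kg × 0.33512 m/s² = 100.87112 N.
301 has 3 significant figures; 0.33512 has 5.
Division/multiplication keeps the fewest: 3 significant figures.
Rounded: 101 N.

101 N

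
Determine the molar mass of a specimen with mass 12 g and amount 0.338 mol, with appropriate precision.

36 g/mol

molar mass = 12 g ÷ 0.338 mol = 35.5029585799… g/mol.
12 has 2 significant figures; 0.338 has 3.
Division/multiplication keeps the fewest: 2 significant figures.
Rounded: 36 g/mol.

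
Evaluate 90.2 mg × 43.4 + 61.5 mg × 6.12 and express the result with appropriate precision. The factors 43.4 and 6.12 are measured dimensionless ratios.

4.29 × 10^3 mg

90.2 × 43.4 = 3914.68 → 3.91 × 10^3 mg (3 s.f., last digit at the 10^1 place).
61.5 × 6.12 = 376.38 → 376 mg (3 s.f., last digit at the 10^0 place).
Sum: 4291.06 mg; keep the coarser place, 10^1.
Result: 4.29 × 10^3 mg.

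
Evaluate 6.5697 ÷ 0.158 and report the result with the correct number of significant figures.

41.6

6.5697 ÷ 0.158 = 41.5803797468…
Multiplication/division keeps the fewest significant figures: 6.5697 → 5 s.f., 0.158 → 3 s.f.; limit is 3.
Rounded to 3 significant figures: 41.6.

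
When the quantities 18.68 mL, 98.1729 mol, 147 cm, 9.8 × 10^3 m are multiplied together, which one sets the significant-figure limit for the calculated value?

9.8 × 10^3 m

18.68 mL → 4 s.f.; 98.1729 mol → 6 s.f.; 147 cm → 3 s.f.; 9.8 × 10^3 m → 2 s.f.
The fewest is 2 significant figures, from 9.8 × 10^3 m.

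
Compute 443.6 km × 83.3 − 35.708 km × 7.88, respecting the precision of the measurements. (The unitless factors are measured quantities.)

3.67 × 10⁴ km

443.6 × 83.3 = 36951.88 → 3.70 × 10⁴ km (3 s.f., last digit at the 10^2 place).
35.708 × 7.88 = 281.37904 → 281 km (3 s.f., last digit at the 10^0 place).
Difference: 36670.50096 km; keep the coarser place, 10^2.
Result: 3.67 × 10⁴ km.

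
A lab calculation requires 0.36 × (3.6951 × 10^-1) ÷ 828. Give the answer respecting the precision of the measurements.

0.36 × (3.6951 × 10^-1) ÷ 828 = 0.000160656521739…
Multiplication/division keeps the fewest significant figures: 0.36 → 2 s.f., 3.6951 × 10^-1 → 5 s.f., 828 → 3 s.f.; limit is 2.
Rounded to 2 significant figures: 1.6 × 10^-4.

1.6 × 10^-4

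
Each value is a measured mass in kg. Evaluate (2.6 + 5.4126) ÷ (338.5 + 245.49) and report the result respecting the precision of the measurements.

0.014

2.6 + 5.4126 = 8.0126, limited to 1 d.p. → 2 s.f.; 338.5 + 245.49 = 583.99, limited to 1 d.p. → 4 s.f.
Carrying full precision, 8.0126 ÷ 583.99 = 0.0137204404185…; keep min(2, 4) = 2 s.f.
Rounded to 2 significant figures: 0.014.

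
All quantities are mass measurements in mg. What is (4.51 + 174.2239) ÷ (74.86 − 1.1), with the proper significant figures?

2.42

4.51 + 174.2239 = 178.7339, limited to 2 d.p. → 5 s.f.; 74.86 − 1.1 = 73.76, limited to 1 d.p. → 3 s.f.
Carrying full precision, 178.7339 ÷ 73.76 = 2.42318194143…; keep min(5, 3) = 3 s.f.
Rounded to 3 significant figures: 2.42.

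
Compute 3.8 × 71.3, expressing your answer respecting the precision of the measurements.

2.7 × 10^2

3.8 × 71.3 = 270.94
Multiplication/division keeps the fewest significant figures: 3.8 → 2 s.f., 71.3 → 3 s.f.; limit is 2.
Rounded to 2 significant figures: 2.7 × 10^2.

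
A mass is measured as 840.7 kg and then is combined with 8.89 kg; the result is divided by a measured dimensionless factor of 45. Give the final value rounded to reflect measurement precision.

19 kg

840.7 kg + 8.89 kg = 849.59 kg; the sum is limited to 1 decimal place (4 s.f.).
Carrying full precision, 849.59 ÷ 45 = 18.8797777778… kg; 45 has 2 s.f., so the result keeps min(4, 2) = 2 s.f.
Rounded to 2 significant figures: 19 kg.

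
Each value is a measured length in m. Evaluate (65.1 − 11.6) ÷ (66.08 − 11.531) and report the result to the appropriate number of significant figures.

0.981

65.1 − 11.6 = 53.5, limited to 1 d.p. → 3 s.f.; 66.08 − 11.531 = 54.549, limited to 2 d.p. → 4 s.f.
Carrying full precision, 53.5 ÷ 54.549 = 0.98076958331…; keep min(3, 4) = 3 s.f.
Rounded to 3 significant figures: 0.981.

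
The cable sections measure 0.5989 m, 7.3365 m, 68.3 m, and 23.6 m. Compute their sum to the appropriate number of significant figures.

0.5989 m + 7.3365 m + 68.3 m + 23.6 m = 99.8354 m.
Addition/subtraction keeps the fewest decimal places: 0.5989 → 4 decimal places, 7.3365 → 4 decimal places, 68.3 → 1 decimal place, 23.6 → 1 decimal place; limit is 1.
Rounded to 1 decimal place: 99.8 m.

99.8 m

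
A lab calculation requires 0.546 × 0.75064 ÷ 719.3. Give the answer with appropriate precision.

0.546 × 0.75064 ÷ 719.3 = 0.000569789295148…
Multiplication/division keeps the fewest significant figures: 0.546 → 3 s.f., 0.75064 → 5 s.f., 719.3 → 4 s.f.; limit is 3.
Rounded to 3 significant figures: 5.70 × 10^-4.

5.70 × 10^-4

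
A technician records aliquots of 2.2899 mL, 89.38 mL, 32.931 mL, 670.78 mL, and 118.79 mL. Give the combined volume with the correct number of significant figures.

914.17 mL

2.2899 mL + 89.38 mL + 32.931 mL + 670.78 mL + 118.79 mL = 914.1709 mL.
Addition/subtraction keeps the fewest decimal places: 2.2899 → 4 decimal places, 89.38 → 2 decimal places, 32.931 → 3 decimal places, 670.78 → 2 decimal places, 118.79 → 2 decimal places; limit is 2.
Rounded to 2 decimal places: 914.17 mL.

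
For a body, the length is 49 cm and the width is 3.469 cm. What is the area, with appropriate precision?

area = 49 cm × 3.469 cm = 169.981 cm².
49 has 2 significant figures; 3.469 has 4.
Division/multiplication keeps the fewest: 2 significant figures.
Rounded: 1.7 × 10^2 cm².

1.7 × 10^2 cm²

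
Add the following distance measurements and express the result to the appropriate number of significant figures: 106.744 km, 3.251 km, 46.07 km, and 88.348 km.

106.744 km + 3.251 km + 46.07 km + 88.348 km = 244.413 km.
Addition/subtraction keeps the fewest decimal places: 106.744 → 3 decimal places, 3.251 → 3 decimal places, 46.07 → 2 decimal places, 88.348 → 3 decimal places; limit is 2.
Rounded to 2 decimal places: 244.41 km.

244.41 km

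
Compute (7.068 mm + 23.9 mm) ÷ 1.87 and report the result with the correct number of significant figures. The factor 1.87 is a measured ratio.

16.6 mm

7.068 mm + 23.9 mm = 30.968 mm; the sum is limited to 1 decimal place (3 s.f.).
Carrying full precision, 30.968 ÷ 1.87 = 16.5604278075… mm; 1.87 has 3 s.f., so the result keeps min(3, 3) = 3 s.f.
Rounded to 3 significant figures: 16.6 mm.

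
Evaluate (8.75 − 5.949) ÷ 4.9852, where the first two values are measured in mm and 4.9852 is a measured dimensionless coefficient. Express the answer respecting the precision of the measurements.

8.75 mm − 5.949 mm = 2.801 mm; the difference is limited to 2 decimal places (3 s.f.).
Carrying full precision, 2.801 ÷ 4.9852 = 0.56186311482… mm; 4.9852 has 5 s.f., so the result keeps min(3, 5) = 3 s.f.
Rounded to 3 significant figures: 0.562 mm.

0.562 mm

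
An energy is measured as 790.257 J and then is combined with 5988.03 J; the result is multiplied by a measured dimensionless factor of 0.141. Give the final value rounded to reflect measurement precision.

790.257 J + 5988.03 J = 6778.287 J; the sum is limited to 2 decimal places (6 s.f.).
Carrying full precision, 6778.287 × 0.141 = 955.738467 J; 0.141 has 3 s.f., so the result keeps min(6, 3) = 3 s.f.
Rounded to 3 significant figures: 956 J.

956 J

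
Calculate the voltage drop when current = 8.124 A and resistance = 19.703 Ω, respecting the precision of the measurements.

160.1 V

voltage drop = 8.124 A × 19.703 Ω = 160.067172 V.
8.124 has 4 significant figures; 19.703 has 5.
Division/multiplication keeps the fewest: 4 significant figures.
Rounded: 160.1 V.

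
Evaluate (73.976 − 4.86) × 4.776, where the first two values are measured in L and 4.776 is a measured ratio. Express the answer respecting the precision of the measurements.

73.976 L − 4.86 L = 69.116 L; the difference is limited to 2 decimal places (4 s.f.).
Carrying full precision, 69.116 × 4.776 = 330.098016 L; 4.776 has 4 s.f., so the result keeps min(4, 4) = 4 s.f.
Rounded to 4 significant figures: 330.1 L.

330.1 L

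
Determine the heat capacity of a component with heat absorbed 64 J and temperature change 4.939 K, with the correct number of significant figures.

13 J/K

heat capacity = 64 J ÷ 4.939 K = 12.9580886819… J/K.
64 has 2 significant figures; 4.939 has 4.
Division/multiplication keeps the fewest: 2 significant figures.
Rounded: 13 J/K.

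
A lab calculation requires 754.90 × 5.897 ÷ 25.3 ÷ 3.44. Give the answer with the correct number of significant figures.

51.1

754.90 × 5.897 ÷ 25.3 ÷ 3.44 = 51.1495231639…
Multiplication/division keeps the fewest significant figures: 754.90 → 5 s.f., 5.897 → 4 s.f., 25.3 → 3 s.f., 3.44 → 3 s.f.; limit is 3.
Rounded to 3 significant figures: 51.1.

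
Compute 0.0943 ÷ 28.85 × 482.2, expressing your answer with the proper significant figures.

0.0943 ÷ 28.85 × 482.2 = 1.57613379549…
Multiplication/division keeps the fewest significant figures: 0.0943 → 3 s.f., 28.85 → 4 s.f., 482.2 → 4 s.f.; limit is 3.
Rounded to 3 significant figures: 1.58.

1.58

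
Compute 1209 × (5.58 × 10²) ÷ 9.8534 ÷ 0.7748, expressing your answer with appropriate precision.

1209 × (5.58 × 10²) ÷ 9.8534 ÷ 0.7748 = 88365.9140994…
Multiplication/division keeps the fewest significant figures: 1209 → 4 s.f., 5.58 × 10² → 3 s.f., 9.8534 → 5 s.f., 0.7748 → 4 s.f.; limit is 3.
Rounded to 3 significant figures: 8.84 × 10⁴.

8.84 × 10⁴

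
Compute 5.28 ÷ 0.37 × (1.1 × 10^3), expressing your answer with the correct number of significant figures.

1.6 × 10^4

5.28 ÷ 0.37 × (1.1 × 10^3) = 15697.2972973…
Multiplication/division keeps the fewest significant figures: 5.28 → 3 s.f., 0.37 → 2 s.f., 1.1 × 10^3 → 2 s.f.; limit is 2.
Rounded to 2 significant figures: 1.6 × 10^4.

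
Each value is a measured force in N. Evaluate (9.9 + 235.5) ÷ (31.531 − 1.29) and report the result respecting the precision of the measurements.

9.9 + 235.5 = 245.4, limited to 1 d.p. → 4 s.f.; 31.531 − 1.29 = 30.241, limited to 2 d.p. → 4 s.f.
Carrying full precision, 245.4 ÷ 30.241 = 8.11481101815…; keep min(4, 4) = 4 s.f.
Rounded to 4 significant figures: 8.115.

8.115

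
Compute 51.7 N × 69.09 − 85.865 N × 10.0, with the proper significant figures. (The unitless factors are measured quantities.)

51.7 × 69.09 = 3571.953 → 3.57 × 10^3 N (3 s.f., last digit at the 10^1 place).
85.865 × 10.0 = 858.65 → 859 N (3 s.f., last digit at the 10^0 place).
Difference: 2713.303 N; keep the coarser place, 10^1.
Result: 2.71 × 10^3 N.

2.71 × 10^3 N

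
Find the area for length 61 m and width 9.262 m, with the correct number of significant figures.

area = 61 m × 9.262 m = 564.982 m².
61 has 2 significant figures; 9.262 has 4.
Division/multiplication keeps the fewest: 2 significant figures.
Rounded: 5.6 × 10^2 m².

5.6 × 10^2 m²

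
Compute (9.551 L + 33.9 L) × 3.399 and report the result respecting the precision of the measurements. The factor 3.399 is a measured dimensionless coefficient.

9.551 L + 33.9 L = 43.451 L; the sum is limited to 1 decimal place (3 s.f.).
Carrying full precision, 43.451 × 3.399 = 147.689949 L; 3.399 has 4 s.f., so the result keeps min(3, 4) = 3 s.f.
Rounded to 3 significant figures: 148 L.

148 L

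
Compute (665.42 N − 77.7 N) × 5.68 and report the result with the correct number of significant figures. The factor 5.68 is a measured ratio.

665.42 N − 77.7 N = 587.72 N; the difference is limited to 1 decimal place (4 s.f.).
Carrying full precision, 587.72 × 5.68 = 3338.2496 N; 5.68 has 3 s.f., so the result keeps min(4, 3) = 3 s.f.
Rounded to 3 significant figures: 3.34 × 10^3 N.

3.34 × 10^3 N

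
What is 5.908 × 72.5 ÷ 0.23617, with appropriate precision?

1.81 × 10^3

5.908 × 72.5 ÷ 0.23617 = 1813.65118347…
Multiplication/division keeps the fewest significant figures: 5.908 → 4 s.f., 72.5 → 3 s.f., 0.23617 → 5 s.f.; limit is 3.
Rounded to 3 significant figures: 1.81 × 10^3.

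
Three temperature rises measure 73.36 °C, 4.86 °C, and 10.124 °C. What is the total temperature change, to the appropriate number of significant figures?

73.36 °C + 4.86 °C + 10.124 °C = 88.344 °C.
Addition/subtraction keeps the fewest decimal places: 73.36 → 2 decimal places, 4.86 → 2 decimal places, 10.124 → 3 decimal places; limit is 2.
Rounded to 2 decimal places: 88.34 °C.

88.34 °C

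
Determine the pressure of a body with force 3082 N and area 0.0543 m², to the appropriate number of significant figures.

5.68 × 10^4 Pa

pressure = 3082 N ÷ 0.0543 m² = 56758.747698… Pa.
3082 has 4 significant figures; 0.0543 has 3.
Division/multiplication keeps the fewest: 3 significant figures.
Rounded: 5.68 × 10^4 Pa.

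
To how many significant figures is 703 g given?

3

703: zeros between nonzero digits are significant.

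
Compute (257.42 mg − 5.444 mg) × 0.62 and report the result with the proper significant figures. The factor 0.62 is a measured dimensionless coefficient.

1.6 × 10^2 mg

257.42 mg − 5.444 mg = 251.976 mg; the difference is limited to 2 decimal places (5 s.f.).
Carrying full precision, 251.976 × 0.62 = 156.22512 mg; 0.62 has 2 s.f., so the result keeps min(5, 2) = 2 s.f.
Rounded to 2 significant figures: 1.6 × 10^2 mg.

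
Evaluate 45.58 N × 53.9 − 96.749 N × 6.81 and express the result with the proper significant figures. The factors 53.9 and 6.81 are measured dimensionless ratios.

45.58 × 53.9 = 2456.762 → 2.46 × 10³ N (3 s.f., last digit at the 10^1 place).
96.749 × 6.81 = 658.86069 → 659 N (3 s.f., last digit at the 10^0 place).
Difference: 1797.90131 N; keep the coarser place, 10^1.
Result: 1.80 × 10³ N.

1.80 × 10³ N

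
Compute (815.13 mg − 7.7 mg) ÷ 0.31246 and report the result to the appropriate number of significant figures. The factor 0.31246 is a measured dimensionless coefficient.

815.13 mg − 7.7 mg = 807.43 mg; the difference is limited to 1 decimal place (4 s.f.).
Carrying full precision, 807.43 ÷ 0.31246 = 2584.10676567… mg; 0.31246 has 5 s.f., so the result keeps min(4, 5) = 4 s.f.
Rounded to 4 significant figures: 2584 mg.

2584 mg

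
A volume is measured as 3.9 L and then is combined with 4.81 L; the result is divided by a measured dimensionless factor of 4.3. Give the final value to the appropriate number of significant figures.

2.0 L

3.9 L + 4.81 L = 8.71 L; the sum is limited to 1 decimal place (2 s.f.).
Carrying full precision, 8.71 ÷ 4.3 = 2.02558139535… L; 4.3 has 2 s.f., so the result keeps min(2, 2) = 2 s.f.
Rounded to 2 significant figures: 2.0 L.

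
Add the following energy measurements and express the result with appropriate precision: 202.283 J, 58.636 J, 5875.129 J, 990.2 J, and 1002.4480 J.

202.283 J + 58.636 J + 5875.129 J + 990.2 J + 1002.4480 J = 8128.6960 J.
Addition/subtraction keeps the fewest decimal places: 202.283 → 3 decimal places, 58.636 → 3 decimal places, 5875.129 → 3 decimal places, 990.2 → 1 decimal place, 1002.4480 → 4 decimal places; limit is 1.
Rounded to 1 decimal place: 8128.7 J.

8128.7 J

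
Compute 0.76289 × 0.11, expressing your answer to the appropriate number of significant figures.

0.76289 × 0.11 = 0.0839179
Multiplication/division keeps the fewest significant figures: 0.76289 → 5 s.f., 0.11 → 2 s.f.; limit is 2.
Rounded to 2 significant figures: 0.084.

0.084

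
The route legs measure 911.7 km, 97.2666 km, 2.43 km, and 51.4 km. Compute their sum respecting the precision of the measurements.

1062.8 km

911.7 km + 97.2666 km + 2.43 km + 51.4 km = 1062.7966 km.
Addition/subtraction keeps the fewest decimal places: 911.7 → 1 decimal place, 97.2666 → 4 decimal places, 2.43 → 2 decimal places, 51.4 → 1 decimal place; limit is 1.
Rounded to 1 decimal place: 1062.8 km.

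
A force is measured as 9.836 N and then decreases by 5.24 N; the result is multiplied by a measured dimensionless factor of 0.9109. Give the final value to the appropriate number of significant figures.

9.836 N − 5.24 N = 4.596 N; the difference is limited to 2 decimal places (3 s.f.).
Carrying full precision, 4.596 × 0.9109 = 4.1864964 N; 0.9109 has 4 s.f., so the result keeps min(3, 4) = 3 s.f.
Rounded to 3 significant figures: 4.19 N.

4.19 N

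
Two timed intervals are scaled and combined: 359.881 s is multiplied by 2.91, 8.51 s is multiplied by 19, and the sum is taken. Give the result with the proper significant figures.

359.881 × 2.91 = 1047.25371 → 1.05 × 10³ s (3 s.f., last digit at the 10^1 place).
8.51 × 19 = 161.69 → 1.6 × 10² s (2 s.f., last digit at the 10^1 place).
Sum: 1208.94371 s; keep the coarser place, 10^1.
Result: 1.21 × 10³ s.

1.21 × 10³ s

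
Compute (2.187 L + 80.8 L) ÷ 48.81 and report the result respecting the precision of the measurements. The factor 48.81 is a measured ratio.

2.187 L + 80.8 L = 82.987 L; the sum is limited to 1 decimal place (3 s.f.).
Carrying full precision, 82.987 ÷ 48.81 = 1.70020487605… L; 48.81 has 4 s.f., so the result keeps min(3, 4) = 3 s.f.
Rounded to 3 significant figures: 1.70 L.

1.70 L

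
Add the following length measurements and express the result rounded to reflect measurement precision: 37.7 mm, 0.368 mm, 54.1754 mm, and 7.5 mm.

99.7 mm

37.7 mm + 0.368 mm + 54.1754 mm + 7.5 mm = 99.7434 mm.
Addition/subtraction keeps the fewest decimal places: 37.7 → 1 decimal place, 0.368 → 3 decimal places, 54.1754 → 4 decimal places, 7.5 → 1 decimal place; limit is 1.
Rounded to 1 decimal place: 99.7 mm.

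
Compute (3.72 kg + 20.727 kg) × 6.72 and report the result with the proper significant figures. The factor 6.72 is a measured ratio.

3.72 kg + 20.727 kg = 24.447 kg; the sum is limited to 2 decimal places (4 s.f.).
Carrying full precision, 24.447 × 6.72 = 164.28384 kg; 6.72 has 3 s.f., so the result keeps min(4, 3) = 3 s.f.
Rounded to 3 significant figures: 1.64 × 10² kg.

1.64 × 10² kg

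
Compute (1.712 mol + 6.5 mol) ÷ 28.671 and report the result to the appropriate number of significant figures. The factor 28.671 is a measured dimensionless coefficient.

0.29 mol

1.712 mol + 6.5 mol = 8.212 mol; the sum is limited to 1 decimal place (2 s.f.).
Carrying full precision, 8.212 ÷ 28.671 = 0.286421819957… mol; 28.671 has 5 s.f., so the result keeps min(2, 5) = 2 s.f.
Rounded to 2 significant figures: 0.29 mol.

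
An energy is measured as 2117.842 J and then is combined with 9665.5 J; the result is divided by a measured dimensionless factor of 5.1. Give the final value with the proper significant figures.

2117.842 J + 9665.5 J = 11783.342 J; the sum is limited to 1 decimal place (6 s.f.).
Carrying full precision, 11783.342 ÷ 5.1 = 2310.45921569… J; 5.1 has 2 s.f., so the result keeps min(6, 2) = 2 s.f.
Rounded to 2 significant figures: 2.3 × 10³ J.

2.3 × 10³ J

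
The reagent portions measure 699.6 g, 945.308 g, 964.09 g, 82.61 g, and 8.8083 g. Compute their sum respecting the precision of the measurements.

699.6 g + 945.308 g + 964.09 g + 82.61 g + 8.8083 g = 2700.4163 g.
Addition/subtraction keeps the fewest decimal places: 699.6 → 1 decimal place, 945.308 → 3 decimal places, 964.09 → 2 decimal places, 82.61 → 2 decimal places, 8.8083 → 4 decimal places; limit is 1.
Rounded to 1 decimal place: 2700.4 g.

2700.4 g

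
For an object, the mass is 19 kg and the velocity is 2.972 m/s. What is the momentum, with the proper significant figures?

momentum = 19 kg × 2.972 m/s = 56.468 kg·m/s.
19 has 2 significant figures; 2.972 has 4.
Division/multiplication keeps the fewest: 2 significant figures.
Rounded: 56 kg·m/s.

56 kg·m/s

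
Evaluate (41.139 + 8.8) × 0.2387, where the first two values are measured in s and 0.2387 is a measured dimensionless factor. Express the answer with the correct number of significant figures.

41.139 s + 8.8 s = 49.939 s; the sum is limited to 1 decimal place (3 s.f.).
Carrying full precision, 49.939 × 0.2387 = 11.9204393 s; 0.2387 has 4 s.f., so the result keeps min(3, 4) = 3 s.f.
Rounded to 3 significant figures: 11.9 s.

11.9 s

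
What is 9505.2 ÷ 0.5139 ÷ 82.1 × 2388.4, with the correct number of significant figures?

9505.2 ÷ 0.5139 ÷ 82.1 × 2388.4 = 538079.62468…
Multiplication/division keeps the fewest significant figures: 9505.2 → 5 s.f., 0.5139 → 4 s.f., 82.1 → 3 s.f., 2388.4 → 5 s.f.; limit is 3.
Rounded to 3 significant figures: 5.38 × 10⁵.

5.38 × 10⁵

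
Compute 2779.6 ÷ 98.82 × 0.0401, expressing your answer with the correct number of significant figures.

2779.6 ÷ 98.82 × 0.0401 = 1.12792916414…
Multiplication/division keeps the fewest significant figures: 2779.6 → 5 s.f., 98.82 → 4 s.f., 0.0401 → 3 s.f.; limit is 3.
Rounded to 3 significant figures: 1.13.

1.13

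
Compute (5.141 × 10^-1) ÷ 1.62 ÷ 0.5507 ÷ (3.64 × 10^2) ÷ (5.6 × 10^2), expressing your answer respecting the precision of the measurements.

2.8 × 10^-6

(5.141 × 10^-1) ÷ 1.62 ÷ 0.5507 ÷ (3.64 × 10^2) ÷ (5.6 × 10^2) = 0.00000282701493066…
Multiplication/division keeps the fewest significant figures: 5.141 × 10^-1 → 4 s.f., 1.62 → 3 s.f., 0.5507 → 4 s.f., 3.64 × 10^2 → 3 s.f., 5.6 × 10^2 → 2 s.f.; limit is 2.
Rounded to 2 significant figures: 2.8 × 10^-6.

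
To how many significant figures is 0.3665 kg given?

0.3665: leading zeros are not significant.

4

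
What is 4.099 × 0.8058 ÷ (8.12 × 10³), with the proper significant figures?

4.099 × 0.8058 ÷ (8.12 × 10³) = 0.000406770221675…
Multiplication/division keeps the fewest significant figures: 4.099 → 4 s.f., 0.8058 → 4 s.f., 8.12 × 10³ → 3 s.f.; limit is 3.
Rounded to 3 significant figures: 4.07 × 10⁻⁴.

4.07 × 10⁻⁴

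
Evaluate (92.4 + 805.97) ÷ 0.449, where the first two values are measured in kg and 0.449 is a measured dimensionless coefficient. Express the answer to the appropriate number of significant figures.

2.00 × 10^3 kg

92.4 kg + 805.97 kg = 898.37 kg; the sum is limited to 1 decimal place (4 s.f.).
Carrying full precision, 898.37 ÷ 0.449 = 2000.82405345… kg; 0.449 has 3 s.f., so the result keeps min(4, 3) = 3 s.f.
Rounded to 3 significant figures: 2.00 × 10^3 kg.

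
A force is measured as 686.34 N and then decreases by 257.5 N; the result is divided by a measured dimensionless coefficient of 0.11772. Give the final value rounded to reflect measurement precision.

686.34 N − 257.5 N = 428.84 N; the difference is limited to 1 decimal place (4 s.f.).
Carrying full precision, 428.84 ÷ 0.11772 = 3642.88141352… N; 0.11772 has 5 s.f., so the result keeps min(4, 5) = 4 s.f.
Rounded to 4 significant figures: 3.643 × 10³ N.

3.643 × 10³ N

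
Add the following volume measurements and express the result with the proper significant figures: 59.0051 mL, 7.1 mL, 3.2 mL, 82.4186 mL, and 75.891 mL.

227.6 mL

59.0051 mL + 7.1 mL + 3.2 mL + 82.4186 mL + 75.891 mL = 227.6147 mL.
Addition/subtraction keeps the fewest decimal places: 59.0051 → 4 decimal places, 7.1 → 1 decimal place, 3.2 → 1 decimal place, 82.4186 → 4 decimal places, 75.891 → 3 decimal places; limit is 1.
Rounded to 1 decimal place: 227.6 mL.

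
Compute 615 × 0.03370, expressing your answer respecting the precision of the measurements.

20.7

615 × 0.03370 = 20.7255
Multiplication/division keeps the fewest significant figures: 615 → 3 s.f., 0.03370 → 4 s.f.; limit is 3.
Rounded to 3 significant figures: 20.7.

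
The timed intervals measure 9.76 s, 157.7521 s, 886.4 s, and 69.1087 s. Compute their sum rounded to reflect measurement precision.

1.1230 × 10³ s

9.76 s + 157.7521 s + 886.4 s + 69.1087 s = 1123.0208 s.
Addition/subtraction keeps the fewest decimal places: 9.76 → 2 decimal places, 157.7521 → 4 decimal places, 886.4 → 1 decimal place, 69.1087 → 4 decimal places; limit is 1.
Rounded to 1 decimal place: 1.1230 × 10³ s.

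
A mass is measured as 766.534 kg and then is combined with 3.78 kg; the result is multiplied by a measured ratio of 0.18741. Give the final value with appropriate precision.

766.534 kg + 3.78 kg = 770.314 kg; the sum is limited to 2 decimal places (5 s.f.).
Carrying full precision, 770.314 × 0.18741 = 144.36454674 kg; 0.18741 has 5 s.f., so the result keeps min(5, 5) = 5 s.f.
Rounded to 5 significant figures: 144.36 kg.

144.36 kg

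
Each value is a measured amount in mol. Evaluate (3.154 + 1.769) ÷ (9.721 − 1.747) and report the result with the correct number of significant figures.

3.154 + 1.769 = 4.923, limited to 3 d.p. → 4 s.f.; 9.721 − 1.747 = 7.974, limited to 3 d.p. → 4 s.f.
Carrying full precision, 4.923 ÷ 7.974 = 0.617381489842…; keep min(4, 4) = 4 s.f.
Rounded to 4 significant figures: 0.6174.

0.6174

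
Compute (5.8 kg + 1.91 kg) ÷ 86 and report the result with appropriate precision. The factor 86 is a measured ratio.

5.8 kg + 1.91 kg = 7.71 kg; the sum is limited to 1 decimal place (2 s.f.).
Carrying full precision, 7.71 ÷ 86 = 0.0896511627907… kg; 86 has 2 s.f., so the result keeps min(2, 2) = 2 s.f.
Rounded to 2 significant figures: 9.0 × 10^-2 kg.

9.0 × 10^-2 kg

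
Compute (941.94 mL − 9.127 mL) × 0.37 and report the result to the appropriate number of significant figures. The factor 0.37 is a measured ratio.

941.94 mL − 9.127 mL = 932.813 mL; the difference is limited to 2 decimal places (5 s.f.).
Carrying full precision, 932.813 × 0.37 = 345.14081 mL; 0.37 has 2 s.f., so the result keeps min(5, 2) = 2 s.f.
Rounded to 2 significant figures: 3.5 × 10^2 mL.

3.5 × 10^2 mL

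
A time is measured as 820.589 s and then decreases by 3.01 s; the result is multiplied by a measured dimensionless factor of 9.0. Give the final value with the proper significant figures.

7.4 × 10^3 s

820.589 s − 3.01 s = 817.579 s; the difference is limited to 2 decimal places (5 s.f.).
Carrying full precision, 817.579 × 9.0 = 7358.211 s; 9.0 has 2 s.f., so the result keeps min(5, 2) = 2 s.f.
Rounded to 2 significant figures: 7.4 × 10^3 s.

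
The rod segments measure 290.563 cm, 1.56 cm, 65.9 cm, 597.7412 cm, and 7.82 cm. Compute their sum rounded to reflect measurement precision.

963.6 cm

290.563 cm + 1.56 cm + 65.9 cm + 597.7412 cm + 7.82 cm = 963.5842 cm.
Addition/subtraction keeps the fewest decimal places: 290.563 → 3 decimal places, 1.56 → 2 decimal places, 65.9 → 1 decimal place, 597.7412 → 4 decimal places, 7.82 → 2 decimal places; limit is 1.
Rounded to 1 decimal place: 963.6 cm.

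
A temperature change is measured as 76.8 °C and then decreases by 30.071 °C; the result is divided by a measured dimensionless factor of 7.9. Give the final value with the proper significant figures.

76.8 °C − 30.071 °C = 46.729 °C; the difference is limited to 1 decimal place (3 s.f.).
Carrying full precision, 46.729 ÷ 7.9 = 5.91506329114… °C; 7.9 has 2 s.f., so the result keeps min(3, 2) = 2 s.f.
Rounded to 2 significant figures: 5.9 °C.

5.9 °C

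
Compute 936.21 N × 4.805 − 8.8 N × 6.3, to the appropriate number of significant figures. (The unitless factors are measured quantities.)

4443 N

936.21 × 4.805 = 4498.48905 → 4498 N (4 s.f., last digit at the 10^0 place).
8.8 × 6.3 = 55.44 → 55 N (2 s.f., last digit at the 10^0 place).
Difference: 4443.04905 N; keep the coarser place, 10^0.
Result: 4443 N.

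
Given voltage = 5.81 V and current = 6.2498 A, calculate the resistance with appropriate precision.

0.930 Ω

resistance = 5.81 V ÷ 6.2498 A = 0.929629748152… Ω.
5.81 has 3 significant figures; 6.2498 has 5.
Division/multiplication keeps the fewest: 3 significant figures.
Rounded: 0.930 Ω.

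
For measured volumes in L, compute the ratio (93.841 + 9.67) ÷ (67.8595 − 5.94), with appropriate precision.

1.672

93.841 + 9.67 = 103.511, limited to 2 d.p. → 5 s.f.; 67.8595 − 5.94 = 61.9195, limited to 2 d.p. → 4 s.f.
Carrying full precision, 103.511 ÷ 61.9195 = 1.67170277538…; keep min(5, 4) = 4 s.f.
Rounded to 4 significant figures: 1.672.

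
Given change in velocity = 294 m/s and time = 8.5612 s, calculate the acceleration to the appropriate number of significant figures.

acceleration = 294 m/s ÷ 8.5612 s = 34.3409802364… m/s².
294 has 3 significant figures; 8.5612 has 5.
Division/multiplication keeps the fewest: 3 significant figures.
Rounded: 34.3 m/s².

34.3 m/s²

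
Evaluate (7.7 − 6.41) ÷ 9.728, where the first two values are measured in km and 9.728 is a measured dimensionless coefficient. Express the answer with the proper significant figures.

7.7 km − 6.41 km = 1.29 km; the difference is limited to 1 decimal place (2 s.f.).
Carrying full precision, 1.29 ÷ 9.728 = 0.132606907895… km; 9.728 has 4 s.f., so the result keeps min(2, 4) = 2 s.f.
Rounded to 2 significant figures: 1.3 × 10^-1 km.

1.3 × 10^-1 km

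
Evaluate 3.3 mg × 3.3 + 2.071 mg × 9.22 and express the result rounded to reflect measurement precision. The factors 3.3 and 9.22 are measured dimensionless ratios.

3.3 × 3.3 = 10.89 → 11 mg (2 s.f., last digit at the 10^0 place).
2.071 × 9.22 = 19.09462 → 19.1 mg (3 s.f., last digit at the 10^-1 place).
Sum: 29.98462 mg; keep the coarser place, 10^0.
Result: 3.0 × 10^1 mg.

3.0 × 10^1 mg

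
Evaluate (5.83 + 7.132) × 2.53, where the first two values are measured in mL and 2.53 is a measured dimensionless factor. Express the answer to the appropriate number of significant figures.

32.8 mL

5.83 mL + 7.132 mL = 12.962 mL; the sum is limited to 2 decimal places (4 s.f.).
Carrying full precision, 12.962 × 2.53 = 32.79386 mL; 2.53 has 3 s.f., so the result keeps min(4, 3) = 3 s.f.
Rounded to 3 significant figures: 32.8 mL.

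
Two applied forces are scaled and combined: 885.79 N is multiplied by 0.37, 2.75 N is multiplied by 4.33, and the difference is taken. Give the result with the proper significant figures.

885.79 × 0.37 = 327.7423 → 3.3 × 10² N (2 s.f., last digit at the 10^1 place).
2.75 × 4.33 = 11.9075 → 11.9 N (3 s.f., last digit at the 10^-1 place).
Difference: 315.8348 N; keep the coarser place, 10^1.
Result: 3.2 × 10² N.

3.2 × 10² N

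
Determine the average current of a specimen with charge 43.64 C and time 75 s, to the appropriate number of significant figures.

average current = 43.64 C ÷ 75 s = 0.581866666667… A.
43.64 has 4 significant figures; 75 has 2.
Division/multiplication keeps the fewest: 2 significant figures.
Rounded: 0.58 A.

0.58 A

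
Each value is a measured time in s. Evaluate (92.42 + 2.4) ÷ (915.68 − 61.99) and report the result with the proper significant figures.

92.42 + 2.4 = 94.82, limited to 1 d.p. → 3 s.f.; 915.68 − 61.99 = 853.69, limited to 2 d.p. → 5 s.f.
Carrying full precision, 94.82 ÷ 853.69 = 0.111070763392…; keep min(3, 5) = 3 s.f.
Rounded to 3 significant figures: 0.111.

0.111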